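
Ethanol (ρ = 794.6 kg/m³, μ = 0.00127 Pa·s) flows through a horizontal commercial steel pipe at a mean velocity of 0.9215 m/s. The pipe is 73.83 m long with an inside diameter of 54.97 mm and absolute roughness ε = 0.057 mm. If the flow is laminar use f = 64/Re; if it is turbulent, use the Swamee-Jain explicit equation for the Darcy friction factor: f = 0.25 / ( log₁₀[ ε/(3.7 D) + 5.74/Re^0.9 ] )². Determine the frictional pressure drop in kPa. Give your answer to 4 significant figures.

Reynolds number Re = ρVD/μ = 794.6 · 0.9215 · 0.05497 / 0.00127 = 3.169e+04.
Re > 4000 → turbulent. Relative roughness ε/D = 5.7e-05/0.05497 = 0.00104. Swamee-Jain: f = 0.25/(log₁₀[0.00104/3.7 + 5.74/3.169e+04^0.9])² = 0.25/(log₁₀[0.00028 + 0.000511])² = 0.25/(-3.102)² = 0.02598.
Darcy-Weisbach: ΔP = f(L/D)(ρV²/2) = 0.02598·(73.83/0.05497)·(794.6·0.9215²/2) = 0.02598·1343·337.4 = 1.177e+04 Pa.
ΔP = 1.177e+04 Pa = 11.77 kPa.

ΔP ≈ 11.77 kPa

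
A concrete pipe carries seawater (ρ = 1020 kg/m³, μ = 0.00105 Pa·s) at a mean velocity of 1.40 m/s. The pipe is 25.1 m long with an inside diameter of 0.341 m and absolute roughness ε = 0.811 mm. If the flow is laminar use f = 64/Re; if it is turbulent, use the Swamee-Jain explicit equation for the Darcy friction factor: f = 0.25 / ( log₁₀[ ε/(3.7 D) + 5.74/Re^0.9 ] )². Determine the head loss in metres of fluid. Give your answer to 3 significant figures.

h_f ≈ 0.184 m

Reynolds number Re = ρVD/μ = 1020 · 1.4 · 0.341 / 0.00105 = 4.638e+05.
Re > 4000 → turbulent. Relative roughness ε/D = 0.000811/0.341 = 0.00238. Swamee-Jain: f = 0.25/(log₁₀[0.00238/3.7 + 5.74/4.638e+05^0.9])² = 0.25/(log₁₀[0.000643 + 4.56e-05])² = 0.25/(-3.162)² = 0.025.
Darcy-Weisbach: ΔP = f(L/D)(ρV²/2) = 0.025·(25.1/0.341)·(1020·1.4²/2) = 0.025·73.61·999.6 = 1840 Pa.
Head loss h_f = ΔP/(ρg) = 1840/(1020·9.81) = 0.184 m.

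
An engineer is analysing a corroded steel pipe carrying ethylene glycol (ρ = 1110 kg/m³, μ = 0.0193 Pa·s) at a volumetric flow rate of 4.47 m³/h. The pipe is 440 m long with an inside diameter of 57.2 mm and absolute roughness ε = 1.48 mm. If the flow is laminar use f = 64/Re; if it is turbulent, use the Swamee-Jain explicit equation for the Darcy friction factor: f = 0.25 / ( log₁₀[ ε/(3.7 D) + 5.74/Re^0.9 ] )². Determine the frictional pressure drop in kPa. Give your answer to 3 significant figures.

Q = 4.47 m³/h = 4.47/3600 = 0.001242 m³/s.
Cross-sectional area A = πD²/4 = π(0.0572)²/4 = 0.00257 m²; mean velocity V = Q/A = 0.001242/0.00257 = 0.4832 m/s.
Reynolds number Re = ρVD/μ = 1110 · 0.4832 · 0.0572 / 0.0193 = 1590.
Re < 2300 → laminar flow, so f = 64/Re = 64/1590 = 0.04026 (the turbulent correlation is not needed).
Darcy-Weisbach: ΔP = f(L/D)(ρV²/2) = 0.04026·(440/0.0572)·(1110·0.4832²/2) = 0.04026·7692·129.6 = 4.013e+04 Pa.
ΔP = 4.013e+04 Pa = 40.1 kPa.

ΔP ≈ 40.1 kPa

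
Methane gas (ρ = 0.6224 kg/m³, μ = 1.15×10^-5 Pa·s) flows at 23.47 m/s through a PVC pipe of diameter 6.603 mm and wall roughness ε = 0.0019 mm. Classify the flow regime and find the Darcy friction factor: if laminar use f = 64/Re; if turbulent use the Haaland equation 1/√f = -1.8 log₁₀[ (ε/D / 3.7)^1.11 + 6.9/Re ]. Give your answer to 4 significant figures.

Re = ρVD/μ = 0.6224·23.47·0.006603/1.15e-05 = 8387.
Re > 4000 → turbulent. ε/D = 1.9e-06/0.006603 = 0.000288; Haaland: 1/√f = -1.8 log₁₀[2.75e-05 + 0.000823] = 5.527, so f = 0.03274.

f ≈ 0.03274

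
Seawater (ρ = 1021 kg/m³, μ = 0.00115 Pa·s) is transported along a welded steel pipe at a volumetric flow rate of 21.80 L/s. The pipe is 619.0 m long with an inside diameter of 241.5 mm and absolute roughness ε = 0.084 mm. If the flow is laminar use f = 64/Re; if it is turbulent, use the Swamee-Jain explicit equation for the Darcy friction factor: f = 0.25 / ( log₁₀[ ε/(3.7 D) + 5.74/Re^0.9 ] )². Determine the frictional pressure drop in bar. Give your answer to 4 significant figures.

Q = 21.80 L/s = 21.80/1000 = 0.0218 m³/s.
Cross-sectional area A = πD²/4 = π(0.2415)²/4 = 0.04581 m²; mean velocity V = Q/A = 0.0218/0.04581 = 0.4759 m/s.
Reynolds number Re = ρVD/μ = 1021 · 0.4759 · 0.2415 / 0.00115 = 1.02e+05.
Re > 4000 → turbulent. Relative roughness ε/D = 8.4e-05/0.2415 = 0.000348. Swamee-Jain: f = 0.25/(log₁₀[0.000348/3.7 + 5.74/1.02e+05^0.9])² = 0.25/(log₁₀[9.4e-05 + 0.000178])² = 0.25/(-3.565)² = 0.01967.
Darcy-Weisbach: ΔP = f(L/D)(ρV²/2) = 0.01967·(619/0.2415)·(1021·0.4759²/2) = 0.01967·2563·115.6 = 5830 Pa.
ΔP = 5830 Pa = 0.05830 bar.

ΔP ≈ 0.05830 bar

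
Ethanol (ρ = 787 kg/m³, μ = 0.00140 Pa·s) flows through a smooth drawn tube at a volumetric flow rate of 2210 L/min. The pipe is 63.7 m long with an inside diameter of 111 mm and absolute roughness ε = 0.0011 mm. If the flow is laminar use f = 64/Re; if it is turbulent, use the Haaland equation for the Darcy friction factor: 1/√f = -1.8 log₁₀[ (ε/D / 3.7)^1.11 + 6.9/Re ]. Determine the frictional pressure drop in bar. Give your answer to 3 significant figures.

Q = 2210 L/min = 2210/60000 = 0.03683 m³/s.
Cross-sectional area A = πD²/4 = π(0.111)²/4 = 0.009677 m²; mean velocity V = Q/A = 0.03683/0.009677 = 3.806 m/s.
Reynolds number Re = ρVD/μ = 787 · 3.806 · 0.111 / 0.0014 = 2.375e+05.
Re > 4000 → turbulent. Relative roughness ε/D = 1.1e-06/0.111 = 9.91e-06. Haaland: 1/√f = -1.8 log₁₀[(9.91e-06/3.7)^1.11 + 6.9/2.375e+05] = -1.8 log₁₀[6.53e-07 + 2.91e-05] = 8.149, so f = 0.01506.
Darcy-Weisbach: ΔP = f(L/D)(ρV²/2) = 0.01506·(63.7/0.111)·(787·3.806²/2) = 0.01506·573.9·5701 = 4.927e+04 Pa.
ΔP = 4.927e+04 Pa = 0.493 bar.

ΔP ≈ 0.493 bar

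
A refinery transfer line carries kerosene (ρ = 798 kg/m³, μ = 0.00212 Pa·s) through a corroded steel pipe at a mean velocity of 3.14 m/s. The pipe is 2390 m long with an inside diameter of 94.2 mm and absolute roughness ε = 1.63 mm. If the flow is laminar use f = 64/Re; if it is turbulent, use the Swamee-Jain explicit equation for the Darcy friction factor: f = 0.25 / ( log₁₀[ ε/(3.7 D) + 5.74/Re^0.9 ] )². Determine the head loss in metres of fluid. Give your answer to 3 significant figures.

Reynolds number Re = ρVD/μ = 798 · 3.14 · 0.0942 / 0.00212 = 1.113e+05.
Re > 4000 → turbulent. Relative roughness ε/D = 0.00163/0.0942 = 0.0173. Swamee-Jain: f = 0.25/(log₁₀[0.0173/3.7 + 5.74/1.113e+05^0.9])² = 0.25/(log₁₀[0.00468 + 0.000165])² = 0.25/(-2.315)² = 0.04665.
Darcy-Weisbach: ΔP = f(L/D)(ρV²/2) = 0.04665·(2390/0.0942)·(798·3.14²/2) = 0.04665·2.537e+04·3934 = 4.656e+06 Pa.
Head loss h_f = ΔP/(ρg) = 4.656e+06/(798·9.81) = 595 m.

h_f ≈ 595 m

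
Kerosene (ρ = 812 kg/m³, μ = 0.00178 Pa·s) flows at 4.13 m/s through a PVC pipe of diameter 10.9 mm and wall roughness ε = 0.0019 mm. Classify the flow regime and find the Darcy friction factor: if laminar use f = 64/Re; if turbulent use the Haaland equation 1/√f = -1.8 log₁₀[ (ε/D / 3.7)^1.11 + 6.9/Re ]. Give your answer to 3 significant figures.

f ≈ 0.0259

Re = ρVD/μ = 812·4.13·0.0109/0.00178 = 2.054e+04.
Re > 4000 → turbulent. ε/D = 1.9e-06/0.0109 = 0.000174; Haaland: 1/√f = -1.8 log₁₀[1.57e-05 + 0.000336] = 6.217, so f = 0.02587.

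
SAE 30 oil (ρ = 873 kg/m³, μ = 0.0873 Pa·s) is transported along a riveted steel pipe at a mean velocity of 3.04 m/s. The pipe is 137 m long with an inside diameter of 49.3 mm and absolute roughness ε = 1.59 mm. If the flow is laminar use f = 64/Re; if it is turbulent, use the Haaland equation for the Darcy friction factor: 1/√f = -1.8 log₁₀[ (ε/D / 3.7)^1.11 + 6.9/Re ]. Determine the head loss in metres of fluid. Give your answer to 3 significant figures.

h_f ≈ 55.9 m

Reynolds number Re = ρVD/μ = 873 · 3.04 · 0.0493 / 0.0873 = 1499.
Re < 2300 → laminar flow, so f = 64/Re = 64/1499 = 0.0427 (the turbulent correlation is not needed).
Darcy-Weisbach: ΔP = f(L/D)(ρV²/2) = 0.0427·(137/0.0493)·(873·3.04²/2) = 0.0427·2779·4034 = 4.787e+05 Pa.
Head loss h_f = ΔP/(ρg) = 4.787e+05/(873·9.81) = 55.9 m.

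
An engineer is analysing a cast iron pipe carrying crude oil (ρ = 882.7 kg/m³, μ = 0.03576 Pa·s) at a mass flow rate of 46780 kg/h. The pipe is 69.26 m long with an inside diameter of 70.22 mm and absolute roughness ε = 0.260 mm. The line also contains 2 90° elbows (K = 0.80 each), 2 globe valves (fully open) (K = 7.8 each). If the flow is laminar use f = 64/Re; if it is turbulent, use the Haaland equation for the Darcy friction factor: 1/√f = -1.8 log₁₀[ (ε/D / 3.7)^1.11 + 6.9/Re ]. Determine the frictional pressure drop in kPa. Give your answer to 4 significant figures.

ΔP ≈ 353.9 kPa

ṁ = 46780 kg/h = 46780/3600 = 12.99 kg/s.
A = πD²/4 = π(0.07022)²/4 = 0.003873 m²; mean velocity V = ṁ/(ρA) = 12.99/(882.7 · 0.003873) = 3.801 m/s.
Reynolds number Re = ρVD/μ = 882.7 · 3.801 · 0.07022 / 0.0358 = 6589.
Re > 4000 → turbulent. Relative roughness ε/D = 0.00026/0.07022 = 0.0037. Haaland: 1/√f = -1.8 log₁₀[(0.0037/3.7)^1.11 + 6.9/6589] = -1.8 log₁₀[0.000468 + 0.00105] = 5.075, so f = 0.03883.
Total minor-loss coefficient ΣK = 2·0.8 + 2·7.8 = 17.2.
ΔP = [f·L/D + ΣK]·(ρV²/2) = [0.03883·69.26/0.07022 + 17.2]·(882.7·3.801²/2) = [38.29 + 17.2]·6377 = 3.539e+05 Pa.
ΔP = 3.539e+05 Pa = 353.9 kPa.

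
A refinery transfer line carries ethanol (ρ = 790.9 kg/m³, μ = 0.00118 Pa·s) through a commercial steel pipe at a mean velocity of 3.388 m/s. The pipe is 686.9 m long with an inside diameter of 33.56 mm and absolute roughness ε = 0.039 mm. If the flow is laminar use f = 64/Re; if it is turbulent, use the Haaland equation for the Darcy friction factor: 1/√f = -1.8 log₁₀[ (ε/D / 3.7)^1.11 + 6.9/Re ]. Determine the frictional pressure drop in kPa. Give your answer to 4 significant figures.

Reynolds number Re = ρVD/μ = 790.9 · 3.388 · 0.03356 / 0.00118 = 7.621e+04.
Re > 4000 → turbulent. Relative roughness ε/D = 3.9e-05/0.03356 = 0.00116. Haaland: 1/√f = -1.8 log₁₀[(0.00116/3.7)^1.11 + 6.9/7.621e+04] = -1.8 log₁₀[0.000129 + 9.05e-05] = 6.584, so f = 0.02307.
Darcy-Weisbach: ΔP = f(L/D)(ρV²/2) = 0.02307·(686.9/0.03356)·(790.9·3.388²/2) = 0.02307·2.047e+04·4539 = 2.143e+06 Pa.
ΔP = 2.143e+06 Pa = 2143 kPa.

ΔP ≈ 2143 kPa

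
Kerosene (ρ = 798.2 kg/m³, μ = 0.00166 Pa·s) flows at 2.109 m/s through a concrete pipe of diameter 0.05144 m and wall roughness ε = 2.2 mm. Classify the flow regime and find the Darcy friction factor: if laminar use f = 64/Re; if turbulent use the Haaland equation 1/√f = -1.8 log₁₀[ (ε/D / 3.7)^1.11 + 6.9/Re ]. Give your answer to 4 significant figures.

Re = ρVD/μ = 798.2·2.109·0.05144/0.00166 = 5.217e+04.
Re > 4000 → turbulent. ε/D = 0.0022/0.05144 = 0.0428; Haaland: 1/√f = -1.8 log₁₀[0.00708 + 0.000132] = 3.856, so f = 0.06726.

f ≈ 0.06726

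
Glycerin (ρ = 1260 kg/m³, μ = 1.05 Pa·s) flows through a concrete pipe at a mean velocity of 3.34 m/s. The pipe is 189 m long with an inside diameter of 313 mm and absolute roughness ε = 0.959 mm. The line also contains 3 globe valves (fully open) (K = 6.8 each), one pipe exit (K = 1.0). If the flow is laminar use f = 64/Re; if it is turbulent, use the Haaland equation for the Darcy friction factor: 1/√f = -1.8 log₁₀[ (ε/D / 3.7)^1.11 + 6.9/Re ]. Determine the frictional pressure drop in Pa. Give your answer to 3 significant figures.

Reynolds number Re = ρVD/μ = 1260 · 3.34 · 0.313 / 1.05 = 1255.
Re < 2300 → laminar flow, so f = 64/Re = 64/1255 = 0.05102 (the turbulent correlation is not needed).
Total minor-loss coefficient ΣK = 3·6.8 + 1·1 = 21.4.
ΔP = [f·L/D + ΣK]·(ρV²/2) = [0.05102·189/0.313 + 21.4]·(1260·3.34²/2) = [30.81 + 21.4]·7028 = 3.669e+05 Pa.

ΔP ≈ 367000 Pa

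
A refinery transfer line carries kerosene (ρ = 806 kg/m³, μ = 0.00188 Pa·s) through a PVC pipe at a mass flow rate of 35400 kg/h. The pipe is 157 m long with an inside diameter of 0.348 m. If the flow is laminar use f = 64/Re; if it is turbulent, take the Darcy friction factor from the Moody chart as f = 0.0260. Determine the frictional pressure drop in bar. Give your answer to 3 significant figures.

ṁ = 35400 kg/h = 35400/3600 = 9.833 kg/s.
A = πD²/4 = π(0.348)²/4 = 0.09511 m²; mean velocity V = ṁ/(ρA) = 9.833/(806 · 0.09511) = 0.1283 m/s.
Reynolds number Re = ρVD/μ = 806 · 0.1283 · 0.348 / 0.00188 = 1.914e+04.
Re > 4000 → turbulent; use the Moody-chart value f = 0.0260.
Darcy-Weisbach: ΔP = f(L/D)(ρV²/2) = 0.026·(157/0.348)·(806·0.1283²/2) = 0.026·451.1·6.63 = 77.77 Pa.
ΔP = 77.77 Pa = 7.78×10^-4 bar.

ΔP ≈ 7.78×10^-4 bar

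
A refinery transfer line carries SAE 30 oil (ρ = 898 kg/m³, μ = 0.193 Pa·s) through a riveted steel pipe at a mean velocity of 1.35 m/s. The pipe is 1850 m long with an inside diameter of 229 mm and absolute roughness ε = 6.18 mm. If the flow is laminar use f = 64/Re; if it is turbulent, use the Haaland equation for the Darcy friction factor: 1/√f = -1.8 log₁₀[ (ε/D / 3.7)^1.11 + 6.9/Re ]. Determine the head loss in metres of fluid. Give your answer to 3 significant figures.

Reynolds number Re = ρVD/μ = 898 · 1.35 · 0.229 / 0.193 = 1438.
Re < 2300 → laminar flow, so f = 64/Re = 64/1438 = 0.04449 (the turbulent correlation is not needed).
Darcy-Weisbach: ΔP = f(L/D)(ρV²/2) = 0.04449·(1850/0.229)·(898·1.35²/2) = 0.04449·8079·818.3 = 2.941e+05 Pa.
Head loss h_f = ΔP/(ρg) = 2.941e+05/(898·9.81) = 33.4 m.

h_f ≈ 33.4 m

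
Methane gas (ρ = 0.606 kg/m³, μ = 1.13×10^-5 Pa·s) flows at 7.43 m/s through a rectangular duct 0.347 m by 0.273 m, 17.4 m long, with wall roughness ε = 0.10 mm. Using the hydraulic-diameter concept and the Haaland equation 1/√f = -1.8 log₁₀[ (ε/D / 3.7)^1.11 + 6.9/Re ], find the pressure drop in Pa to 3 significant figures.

Hydraulic diameter D_h = 4A/P = 4·(0.347·0.273)/(2·(0.347+0.273)) = 0.3789/1.24 = 0.3056 m.
Re = ρVD_h/μ = 0.606·7.43·0.3056/1.13e-05 = 1.218e+05.
ε/D_h = 0.0001/0.3056 = 0.000327; Haaland gives 1/√f = -1.8 log₁₀[3.17e-05+5.67e-05] = 7.297, so f = 0.01878.
ΔP = f(L/D_h)(ρV²/2) = 0.01878·17.4/0.3056·16.73 = 17.89 Pa.

ΔP ≈ 17.9 Pa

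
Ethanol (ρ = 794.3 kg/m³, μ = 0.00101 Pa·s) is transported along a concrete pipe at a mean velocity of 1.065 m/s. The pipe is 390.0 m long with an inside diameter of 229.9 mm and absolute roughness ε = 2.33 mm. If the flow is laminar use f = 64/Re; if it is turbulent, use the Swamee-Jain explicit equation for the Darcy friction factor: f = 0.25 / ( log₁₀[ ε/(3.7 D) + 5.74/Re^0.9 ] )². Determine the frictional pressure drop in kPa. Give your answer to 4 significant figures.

Reynolds number Re = ρVD/μ = 794.3 · 1.065 · 0.2299 / 0.00101 = 1.926e+05.
Re > 4000 → turbulent. Relative roughness ε/D = 0.00233/0.2299 = 0.0101. Swamee-Jain: f = 0.25/(log₁₀[0.0101/3.7 + 5.74/1.926e+05^0.9])² = 0.25/(log₁₀[0.00274 + 0.000101])² = 0.25/(-2.547)² = 0.03855.
Darcy-Weisbach: ΔP = f(L/D)(ρV²/2) = 0.03855·(390/0.2299)·(794.3·1.065²/2) = 0.03855·1696·450.5 = 2.946e+04 Pa.
ΔP = 2.946e+04 Pa = 29.46 kPa.

ΔP ≈ 29.46 kPa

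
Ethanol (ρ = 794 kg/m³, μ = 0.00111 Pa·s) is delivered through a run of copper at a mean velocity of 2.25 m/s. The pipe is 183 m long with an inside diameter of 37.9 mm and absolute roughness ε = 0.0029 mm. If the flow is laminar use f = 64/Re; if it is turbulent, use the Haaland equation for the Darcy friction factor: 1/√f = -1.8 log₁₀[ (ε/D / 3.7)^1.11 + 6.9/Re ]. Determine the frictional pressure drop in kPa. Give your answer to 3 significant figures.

ΔP ≈ 195 kPa

Reynolds number Re = ρVD/μ = 794 · 2.25 · 0.0379 / 0.00111 = 6.1e+04.
Re > 4000 → turbulent. Relative roughness ε/D = 2.9e-06/0.0379 = 7.65e-05. Haaland: 1/√f = -1.8 log₁₀[(7.65e-05/3.7)^1.11 + 6.9/6.1e+04] = -1.8 log₁₀[6.31e-06 + 0.000113] = 7.061, so f = 0.02006.
Darcy-Weisbach: ΔP = f(L/D)(ρV²/2) = 0.02006·(183/0.0379)·(794·2.25²/2) = 0.02006·4828·2010 = 1.946e+05 Pa.
ΔP = 1.946e+05 Pa = 195 kPa.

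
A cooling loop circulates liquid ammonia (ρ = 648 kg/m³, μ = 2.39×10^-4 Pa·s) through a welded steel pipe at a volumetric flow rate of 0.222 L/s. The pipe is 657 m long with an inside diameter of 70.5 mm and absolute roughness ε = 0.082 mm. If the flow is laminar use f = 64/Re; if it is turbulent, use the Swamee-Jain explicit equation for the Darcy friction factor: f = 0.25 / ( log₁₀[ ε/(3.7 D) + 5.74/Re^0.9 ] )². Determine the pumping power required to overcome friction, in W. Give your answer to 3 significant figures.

Q = 0.222 L/s = 0.222/1000 = 0.000222 m³/s.
Cross-sectional area A = πD²/4 = π(0.0705)²/4 = 0.003904 m²; mean velocity V = Q/A = 0.000222/0.003904 = 0.05687 m/s.
Reynolds number Re = ρVD/μ = 648 · 0.05687 · 0.0705 / 0.000239 = 1.087e+04.
Re > 4000 → turbulent. Relative roughness ε/D = 8.2e-05/0.0705 = 0.00116. Swamee-Jain: f = 0.25/(log₁₀[0.00116/3.7 + 5.74/1.087e+04^0.9])² = 0.25/(log₁₀[0.000314 + 0.00134])² = 0.25/(-2.782)² = 0.0323.
Darcy-Weisbach: ΔP = f(L/D)(ρV²/2) = 0.0323·(657/0.0705)·(648·0.05687²/2) = 0.0323·9319·1.048 = 315.4 Pa.
Pumping power P = QΔP = 0.000222·315.4 = 0.07003 W = 0.0700 W.

P ≈ 0.0700 W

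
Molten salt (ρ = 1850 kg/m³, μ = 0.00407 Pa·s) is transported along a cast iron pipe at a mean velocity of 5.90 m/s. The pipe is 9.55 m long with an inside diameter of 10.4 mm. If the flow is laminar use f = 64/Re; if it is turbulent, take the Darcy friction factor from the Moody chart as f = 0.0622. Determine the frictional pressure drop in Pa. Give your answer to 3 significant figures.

Reynolds number Re = ρVD/μ = 1850 · 5.9 · 0.0104 / 0.00407 = 2.789e+04.
Re > 4000 → turbulent; use the Moody-chart value f = 0.0622.
Darcy-Weisbach: ΔP = f(L/D)(ρV²/2) = 0.0622·(9.55/0.0104)·(1850·5.9²/2) = 0.0622·918.3·3.22e+04 = 1.839e+06 Pa.

ΔP ≈ 1.84×10^6 Pa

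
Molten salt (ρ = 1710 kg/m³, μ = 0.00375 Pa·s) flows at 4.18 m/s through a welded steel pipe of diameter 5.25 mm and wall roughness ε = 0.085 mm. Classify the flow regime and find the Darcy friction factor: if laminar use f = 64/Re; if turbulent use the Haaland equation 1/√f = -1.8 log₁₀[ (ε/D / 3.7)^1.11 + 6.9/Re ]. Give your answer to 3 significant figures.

Re = ρVD/μ = 1710·4.18·0.00525/0.00375 = 1.001e+04.
Re > 4000 → turbulent. ε/D = 8.5e-05/0.00525 = 0.0162; Haaland: 1/√f = -1.8 log₁₀[0.00241 + 0.00069] = 4.516, so f = 0.04903.

f ≈ 0.0490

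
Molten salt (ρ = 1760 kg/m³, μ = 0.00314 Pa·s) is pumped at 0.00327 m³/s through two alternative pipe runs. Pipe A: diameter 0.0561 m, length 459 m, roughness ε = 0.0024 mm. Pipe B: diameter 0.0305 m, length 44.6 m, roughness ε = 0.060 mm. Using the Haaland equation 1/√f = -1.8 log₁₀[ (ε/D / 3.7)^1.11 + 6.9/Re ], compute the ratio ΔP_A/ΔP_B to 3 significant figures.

Pipe A: V = Q/A = 0.00327/0.002472 = 1.323 m/s; Re = 4.16e+04; ε/D = 4.28e-05; Haaland → f = 0.0217; ΔP_A = f(L/D)(ρV²/2) = 2.734e+05 Pa.
Pipe B: V = Q/A = 0.00327/0.0007306 = 4.476 m/s; Re = 7.651e+04; ε/D = 0.00197; Haaland → f = 0.02531; ΔP_B = f(L/D)(ρV²/2) = 6.525e+05 Pa.
ΔP_A/ΔP_B = 2.734e+05/6.525e+05 = 0.419.

ΔP_A/ΔP_B ≈ 0.419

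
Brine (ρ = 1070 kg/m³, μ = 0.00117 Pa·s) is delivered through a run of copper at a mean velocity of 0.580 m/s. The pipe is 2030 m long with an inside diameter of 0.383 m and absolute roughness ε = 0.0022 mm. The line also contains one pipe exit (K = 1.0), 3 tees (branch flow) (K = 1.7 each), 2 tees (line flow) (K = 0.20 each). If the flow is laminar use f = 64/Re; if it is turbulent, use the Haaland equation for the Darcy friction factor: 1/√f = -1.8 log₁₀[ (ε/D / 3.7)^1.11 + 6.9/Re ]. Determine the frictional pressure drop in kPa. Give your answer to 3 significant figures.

ΔP ≈ 15.9 kPa

Reynolds number Re = ρVD/μ = 1070 · 0.58 · 0.383 / 0.00117 = 2.032e+05.
Re > 4000 → turbulent. Relative roughness ε/D = 2.2e-06/0.383 = 5.74e-06. Haaland: 1/√f = -1.8 log₁₀[(5.74e-06/3.7)^1.11 + 6.9/2.032e+05] = -1.8 log₁₀[3.56e-07 + 3.4e-05] = 8.036, so f = 0.01549.
Total minor-loss coefficient ΣK = 1·1 + 3·1.7 + 2·0.2 = 6.5.
ΔP = [f·L/D + ΣK]·(ρV²/2) = [0.01549·2030/0.383 + 6.5]·(1070·0.58²/2) = [82.08 + 6.5]·180 = 1.594e+04 Pa.
ΔP = 1.594e+04 Pa = 15.9 kPa.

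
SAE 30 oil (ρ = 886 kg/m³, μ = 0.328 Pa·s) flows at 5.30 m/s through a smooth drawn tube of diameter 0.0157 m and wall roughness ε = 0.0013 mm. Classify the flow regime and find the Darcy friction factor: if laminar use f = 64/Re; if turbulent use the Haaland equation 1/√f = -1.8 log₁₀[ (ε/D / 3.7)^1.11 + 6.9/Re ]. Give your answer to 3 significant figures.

f ≈ 0.285

Re = ρVD/μ = 886·5.3·0.0157/0.328 = 224.8.
Re < 2300 → laminar, so f = 64/Re = 0.2847 (roughness is irrelevant in laminar flow).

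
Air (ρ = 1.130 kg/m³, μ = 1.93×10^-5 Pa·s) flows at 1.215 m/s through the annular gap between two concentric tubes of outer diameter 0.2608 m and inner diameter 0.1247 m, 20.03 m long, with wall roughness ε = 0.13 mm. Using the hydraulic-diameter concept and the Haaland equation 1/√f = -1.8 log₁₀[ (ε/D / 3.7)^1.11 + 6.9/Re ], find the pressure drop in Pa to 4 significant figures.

ΔP ≈ 3.973 Pa

Hydraulic diameter D_h = 4A/P = D_o - D_i = 0.2608 - 0.1247 = 0.1361 m.
Re = ρVD_h/μ = 1.13·1.215·0.1361/1.93e-05 = 9682.
ε/D_h = 0.00013/0.1361 = 0.000955; Haaland gives 1/√f = -1.8 log₁₀[0.000104+0.000713] = 5.558, so f = 0.03237.
ΔP = f(L/D_h)(ρV²/2) = 0.03237·20.03/0.1361·0.8341 = 3.973 Pa.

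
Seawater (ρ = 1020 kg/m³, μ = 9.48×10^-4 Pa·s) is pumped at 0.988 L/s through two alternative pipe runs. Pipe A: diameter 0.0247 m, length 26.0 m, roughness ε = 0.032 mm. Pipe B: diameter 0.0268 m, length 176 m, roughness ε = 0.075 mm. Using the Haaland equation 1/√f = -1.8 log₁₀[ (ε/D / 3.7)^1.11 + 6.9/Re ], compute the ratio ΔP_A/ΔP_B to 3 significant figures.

Pipe A: V = Q/A = 0.000988/0.0004792 = 2.062 m/s; Re = 5.48e+04; ε/D = 0.0013; Haaland → f = 0.02428; ΔP_A = f(L/D)(ρV²/2) = 5.541e+04 Pa.
Pipe B: V = Q/A = 0.000988/0.0005641 = 1.751 m/s; Re = 5.05e+04; ε/D = 0.0028; Haaland → f = 0.02802; ΔP_B = f(L/D)(ρV²/2) = 2.879e+05 Pa.
ΔP_A/ΔP_B = 5.541e+04/2.879e+05 = 0.192.

ΔP_A/ΔP_B ≈ 0.192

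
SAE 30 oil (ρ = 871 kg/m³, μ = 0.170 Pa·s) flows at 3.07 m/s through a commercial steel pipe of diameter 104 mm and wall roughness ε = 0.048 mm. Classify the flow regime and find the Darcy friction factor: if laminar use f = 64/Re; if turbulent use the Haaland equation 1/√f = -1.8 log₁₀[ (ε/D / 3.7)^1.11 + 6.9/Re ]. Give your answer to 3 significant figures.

Re = ρVD/μ = 871·3.07·0.104/0.17 = 1636.
Re < 2300 → laminar, so f = 64/Re = 0.03912 (roughness is irrelevant in laminar flow).

f ≈ 0.0391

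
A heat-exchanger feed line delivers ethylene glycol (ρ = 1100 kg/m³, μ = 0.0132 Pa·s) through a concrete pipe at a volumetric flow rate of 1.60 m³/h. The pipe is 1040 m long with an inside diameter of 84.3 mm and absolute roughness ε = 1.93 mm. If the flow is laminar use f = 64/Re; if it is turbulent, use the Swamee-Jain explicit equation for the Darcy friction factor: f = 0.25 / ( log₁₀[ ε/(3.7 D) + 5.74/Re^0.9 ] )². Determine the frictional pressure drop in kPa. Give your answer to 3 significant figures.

ΔP ≈ 4.92 kPa

Q = 1.60 m³/h = 1.60/3600 = 0.0004444 m³/s.
Cross-sectional area A = πD²/4 = π(0.0843)²/4 = 0.005581 m²; mean velocity V = Q/A = 0.0004444/0.005581 = 0.07963 m/s.
Reynolds number Re = ρVD/μ = 1100 · 0.07963 · 0.0843 / 0.0132 = 559.4.
Re < 2300 → laminar flow, so f = 64/Re = 64/559.4 = 0.1144 (the turbulent correlation is not needed).
Darcy-Weisbach: ΔP = f(L/D)(ρV²/2) = 0.1144·(1040/0.0843)·(1100·0.07963²/2) = 0.1144·1.234e+04·3.487 = 4922 Pa.
ΔP = 4922 Pa = 4.92 kPa.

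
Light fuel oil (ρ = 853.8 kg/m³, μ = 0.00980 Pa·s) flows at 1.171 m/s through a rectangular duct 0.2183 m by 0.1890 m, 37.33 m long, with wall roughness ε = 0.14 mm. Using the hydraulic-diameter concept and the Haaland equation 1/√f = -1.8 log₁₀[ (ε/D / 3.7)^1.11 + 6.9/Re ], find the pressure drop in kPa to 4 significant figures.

ΔP ≈ 2.895 kPa

Hydraulic diameter D_h = 4A/P = 4·(0.2183·0.189)/(2·(0.2183+0.189)) = 0.165/0.8146 = 0.2026 m.
Re = ρVD_h/μ = 853.8·1.171·0.2026/0.0098 = 2.067e+04.
ε/D_h = 0.00014/0.2026 = 0.000691; Haaland gives 1/√f = -1.8 log₁₀[7.26e-05+0.000334] = 6.104, so f = 0.02684.
ΔP = f(L/D_h)(ρV²/2) = 0.02684·37.33/0.2026·585.4 = 2895 Pa.
ΔP = 2.895 kPa.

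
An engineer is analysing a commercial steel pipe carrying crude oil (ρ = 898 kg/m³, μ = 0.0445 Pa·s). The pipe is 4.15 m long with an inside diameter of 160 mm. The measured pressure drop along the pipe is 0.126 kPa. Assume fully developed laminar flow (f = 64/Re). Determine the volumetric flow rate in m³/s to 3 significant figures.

For laminar flow, f = 64/Re with Re = ρVD/μ, so Darcy-Weisbach reduces to ΔP = 32μLV/D². Solving for V: V = ΔP·D²/(32μL) = 126·(0.16)²/(32·0.0445·4.15) = 0.5458 m/s.
Check: Re = ρVD/μ = 898·0.5458·0.16/0.0445 = 1762 < 2300, so the laminar assumption holds.
Q = V·A = 0.5458·(π/4·0.16²) = 0.01097 m³/s = 0.0110 m³/s.

Q ≈ 0.0110 m³/s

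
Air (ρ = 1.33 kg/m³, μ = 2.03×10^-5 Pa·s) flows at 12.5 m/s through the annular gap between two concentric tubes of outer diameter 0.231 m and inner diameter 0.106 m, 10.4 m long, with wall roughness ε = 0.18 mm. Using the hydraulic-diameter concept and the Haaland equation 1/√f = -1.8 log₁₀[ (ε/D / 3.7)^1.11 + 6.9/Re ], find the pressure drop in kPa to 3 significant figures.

ΔP ≈ 0.202 kPa

Hydraulic diameter D_h = 4A/P = D_o - D_i = 0.231 - 0.106 = 0.125 m.
Re = ρVD_h/μ = 1.33·12.5·0.125/2.03e-05 = 1.024e+05.
ε/D_h = 0.00018/0.125 = 0.00144; Haaland gives 1/√f = -1.8 log₁₀[0.000164+6.74e-05] = 6.544, so f = 0.02335.
ΔP = f(L/D_h)(ρV²/2) = 0.02335·10.4/0.125·103.9 = 201.9 Pa.
ΔP = 0.202 kPa.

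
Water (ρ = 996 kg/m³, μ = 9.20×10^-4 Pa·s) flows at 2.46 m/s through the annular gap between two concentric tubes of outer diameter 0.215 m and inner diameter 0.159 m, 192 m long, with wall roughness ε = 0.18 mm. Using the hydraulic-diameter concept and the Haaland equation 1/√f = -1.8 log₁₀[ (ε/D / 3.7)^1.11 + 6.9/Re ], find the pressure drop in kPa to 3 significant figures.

Hydraulic diameter D_h = 4A/P = D_o - D_i = 0.215 - 0.159 = 0.056 m.
Re = ρVD_h/μ = 996·2.46·0.056/0.00092 = 1.491e+05.
ε/D_h = 0.00018/0.056 = 0.00321; Haaland gives 1/√f = -1.8 log₁₀[0.0004+4.63e-05] = 6.031, so f = 0.0275.
ΔP = f(L/D_h)(ρV²/2) = 0.0275·192/0.056·3014 = 2.841e+05 Pa.
ΔP = 284 kPa.

ΔP ≈ 284 kPa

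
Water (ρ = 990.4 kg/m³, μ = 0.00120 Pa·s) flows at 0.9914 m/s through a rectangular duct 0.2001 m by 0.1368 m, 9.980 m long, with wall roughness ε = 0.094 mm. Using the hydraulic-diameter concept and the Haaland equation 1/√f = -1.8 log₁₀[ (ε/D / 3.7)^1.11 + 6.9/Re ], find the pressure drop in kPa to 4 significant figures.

Hydraulic diameter D_h = 4A/P = 4·(0.2001·0.1368)/(2·(0.2001+0.1368)) = 0.1095/0.6738 = 0.1625 m.
Re = ρVD_h/μ = 990.4·0.9914·0.1625/0.0012 = 1.33e+05.
ε/D_h = 9.4e-05/0.1625 = 0.000578; Haaland gives 1/√f = -1.8 log₁₀[5.96e-05+5.19e-05] = 7.115, so f = 0.01975.
ΔP = f(L/D_h)(ρV²/2) = 0.01975·9.98/0.1625·486.7 = 590.5 Pa.
ΔP = 0.5905 kPa.

ΔP ≈ 0.5905 kPa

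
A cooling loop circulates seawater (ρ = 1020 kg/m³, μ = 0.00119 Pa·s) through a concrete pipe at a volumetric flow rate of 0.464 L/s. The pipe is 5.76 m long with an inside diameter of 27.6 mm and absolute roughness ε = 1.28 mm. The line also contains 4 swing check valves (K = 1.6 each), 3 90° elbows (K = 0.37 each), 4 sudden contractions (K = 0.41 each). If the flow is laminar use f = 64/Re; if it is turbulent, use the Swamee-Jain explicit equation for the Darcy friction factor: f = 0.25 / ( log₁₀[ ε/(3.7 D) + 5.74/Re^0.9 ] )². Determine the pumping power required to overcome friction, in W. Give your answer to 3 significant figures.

P ≈ 3.42 W

Q = 0.464 L/s = 0.464/1000 = 0.000464 m³/s.
Cross-sectional area A = πD²/4 = π(0.0276)²/4 = 0.0005983 m²; mean velocity V = Q/A = 0.000464/0.0005983 = 0.7756 m/s.
Reynolds number Re = ρVD/μ = 1020 · 0.7756 · 0.0276 / 0.00119 = 1.835e+04.
Re > 4000 → turbulent. Relative roughness ε/D = 0.00128/0.0276 = 0.0464. Swamee-Jain: f = 0.25/(log₁₀[0.0464/3.7 + 5.74/1.835e+04^0.9])² = 0.25/(log₁₀[0.0125 + 0.000835])² = 0.25/(-1.874)² = 0.0712.
Total minor-loss coefficient ΣK = 4·1.6 + 3·0.37 + 4·0.41 = 9.15.
ΔP = [f·L/D + ΣK]·(ρV²/2) = [0.0712·5.76/0.0276 + 9.15]·(1020·0.7756²/2) = [14.86 + 9.15]·306.8 = 7365 Pa.
Pumping power P = QΔP = 0.000464·7365 = 3.417 W = 3.42 W.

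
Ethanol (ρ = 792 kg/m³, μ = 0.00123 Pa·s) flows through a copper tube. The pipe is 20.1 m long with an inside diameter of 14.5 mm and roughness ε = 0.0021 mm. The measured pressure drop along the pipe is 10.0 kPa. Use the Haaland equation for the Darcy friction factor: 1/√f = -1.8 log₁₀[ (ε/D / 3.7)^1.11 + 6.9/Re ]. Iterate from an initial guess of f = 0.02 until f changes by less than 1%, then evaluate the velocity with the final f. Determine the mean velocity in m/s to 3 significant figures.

Rearranging Darcy-Weisbach: V = √(2·ΔP·D/(f·L·ρ)). With ε/D = 2.1e-06/0.0145 = 0.000145, iterate starting from f = 0.02:
  f = 0.02 → V = √(2·1e+04·0.0145/(0.02·20.1·792)) = 0.9544 m/s; Re = ρVD/μ = 8911; f → 0.03204
  f = 0.03204 → V = 0.7541 m/s; Re = 7041; f → 0.03422
  f = 0.03422 → V = 0.7296 m/s; Re = 6812; f → 0.03455
Converged (Δf/f < 1%). With the final f = 0.03455: V = √(2·1e+04·0.0145/(0.03455·20.1·792)) = 0.7262 m/s.

V ≈ 0.726 m/s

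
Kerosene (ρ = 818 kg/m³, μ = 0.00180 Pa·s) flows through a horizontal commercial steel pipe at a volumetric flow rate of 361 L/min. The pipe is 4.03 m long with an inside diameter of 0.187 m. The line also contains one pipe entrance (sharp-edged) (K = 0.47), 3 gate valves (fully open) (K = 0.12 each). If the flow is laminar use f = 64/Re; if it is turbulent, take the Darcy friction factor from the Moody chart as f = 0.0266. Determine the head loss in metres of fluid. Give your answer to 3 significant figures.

h_f ≈ 0.00343 m

Q = 361 L/min = 361/60000 = 0.006017 m³/s.
Cross-sectional area A = πD²/4 = π(0.187)²/4 = 0.02746 m²; mean velocity V = Q/A = 0.006017/0.02746 = 0.2191 m/s.
Reynolds number Re = ρVD/μ = 818 · 0.2191 · 0.187 / 0.0018 = 1.862e+04.
Re > 4000 → turbulent; use the Moody-chart value f = 0.0266.
Total minor-loss coefficient ΣK = 1·0.47 + 3·0.12 = 0.83.
ΔP = [f·L/D + ΣK]·(ρV²/2) = [0.0266·4.03/0.187 + 0.83]·(818·0.2191²/2) = [0.5733 + 0.83]·19.63 = 27.54 Pa.
Head loss h_f = ΔP/(ρg) = 27.54/(818·9.81) = 0.00343 m.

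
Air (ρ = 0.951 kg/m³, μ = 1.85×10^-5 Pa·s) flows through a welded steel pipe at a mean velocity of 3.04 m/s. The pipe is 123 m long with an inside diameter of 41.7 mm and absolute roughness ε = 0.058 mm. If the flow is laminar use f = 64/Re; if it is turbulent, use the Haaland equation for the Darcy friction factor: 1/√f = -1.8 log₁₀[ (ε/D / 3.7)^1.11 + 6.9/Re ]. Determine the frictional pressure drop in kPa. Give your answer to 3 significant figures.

ΔP ≈ 0.471 kPa

Reynolds number Re = ρVD/μ = 0.951 · 3.04 · 0.0417 / 1.85e-05 = 6517.
Re > 4000 → turbulent. Relative roughness ε/D = 5.8e-05/0.0417 = 0.00139. Haaland: 1/√f = -1.8 log₁₀[(0.00139/3.7)^1.11 + 6.9/6517] = -1.8 log₁₀[0.000158 + 0.00106] = 5.247, so f = 0.03633.
Darcy-Weisbach: ΔP = f(L/D)(ρV²/2) = 0.03633·(123/0.0417)·(0.951·3.04²/2) = 0.03633·2950·4.394 = 470.9 Pa.
ΔP = 470.9 Pa = 0.471 kPa.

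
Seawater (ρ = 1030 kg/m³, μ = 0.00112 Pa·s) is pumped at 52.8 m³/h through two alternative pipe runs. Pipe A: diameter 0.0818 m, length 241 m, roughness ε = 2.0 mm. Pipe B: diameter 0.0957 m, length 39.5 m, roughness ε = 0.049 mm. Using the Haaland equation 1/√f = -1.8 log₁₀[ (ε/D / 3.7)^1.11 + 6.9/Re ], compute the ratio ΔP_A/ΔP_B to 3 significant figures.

ΔP_A/ΔP_B ≈ 37.5

Pipe A: V = Q/A = 0.01467/0.005255 = 2.791 m/s; Re = 2.099e+05; ε/D = 0.0244; Haaland → f = 0.05288; ΔP_A = f(L/D)(ρV²/2) = 6.249e+05 Pa.
Pipe B: V = Q/A = 0.01467/0.007193 = 2.039 m/s; Re = 1.795e+05; ε/D = 0.000512; Haaland → f = 0.01888; ΔP_B = f(L/D)(ρV²/2) = 1.668e+04 Pa.
ΔP_A/ΔP_B = 6.249e+05/1.668e+04 = 37.5.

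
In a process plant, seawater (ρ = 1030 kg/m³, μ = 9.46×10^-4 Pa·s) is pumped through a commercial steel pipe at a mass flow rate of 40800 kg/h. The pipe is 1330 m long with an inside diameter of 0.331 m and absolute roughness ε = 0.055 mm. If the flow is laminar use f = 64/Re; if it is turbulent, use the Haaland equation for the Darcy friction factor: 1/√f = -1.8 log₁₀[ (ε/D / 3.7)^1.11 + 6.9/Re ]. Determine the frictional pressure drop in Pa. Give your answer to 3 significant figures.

ΔP ≈ 730 Pa

ṁ = 40800 kg/h = 40800/3600 = 11.33 kg/s.
A = πD²/4 = π(0.331)²/4 = 0.08605 m²; mean velocity V = ṁ/(ρA) = 11.33/(1030 · 0.08605) = 0.1279 m/s.
Reynolds number Re = ρVD/μ = 1030 · 0.1279 · 0.331 / 0.000946 = 4.608e+04.
Re > 4000 → turbulent. Relative roughness ε/D = 5.5e-05/0.331 = 0.000166. Haaland: 1/√f = -1.8 log₁₀[(0.000166/3.7)^1.11 + 6.9/4.608e+04] = -1.8 log₁₀[1.49e-05 + 0.00015] = 6.81, so f = 0.02156.
Darcy-Weisbach: ΔP = f(L/D)(ρV²/2) = 0.02156·(1330/0.331)·(1030·0.1279²/2) = 0.02156·4018·8.421 = 729.6 Pa.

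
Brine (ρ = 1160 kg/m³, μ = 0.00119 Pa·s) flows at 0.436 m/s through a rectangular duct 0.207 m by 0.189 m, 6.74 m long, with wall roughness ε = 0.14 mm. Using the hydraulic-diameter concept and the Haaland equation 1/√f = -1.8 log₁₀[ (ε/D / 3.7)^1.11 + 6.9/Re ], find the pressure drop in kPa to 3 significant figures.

Hydraulic diameter D_h = 4A/P = 4·(0.207·0.189)/(2·(0.207+0.189)) = 0.1565/0.792 = 0.1976 m.
Re = ρVD_h/μ = 1160·0.436·0.1976/0.00119 = 8.398e+04.
ε/D_h = 0.00014/0.1976 = 0.000709; Haaland gives 1/√f = -1.8 log₁₀[7.47e-05+8.22e-05] = 6.848, so f = 0.02132.
ΔP = f(L/D_h)(ρV²/2) = 0.02132·6.74/0.1976·110.3 = 80.19 Pa.
ΔP = 0.0802 kPa.

ΔP ≈ 0.0802 kPa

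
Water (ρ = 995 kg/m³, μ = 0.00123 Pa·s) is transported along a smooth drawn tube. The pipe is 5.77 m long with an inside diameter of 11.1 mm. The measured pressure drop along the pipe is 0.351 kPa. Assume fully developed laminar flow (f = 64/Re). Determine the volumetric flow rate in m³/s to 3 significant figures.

Q ≈ 1.84×10^-5 m³/s

For laminar flow, f = 64/Re with Re = ρVD/μ, so Darcy-Weisbach reduces to ΔP = 32μLV/D². Solving for V: V = ΔP·D²/(32μL) = 351·(0.0111)²/(32·0.00123·5.77) = 0.1904 m/s.
Check: Re = ρVD/μ = 995·0.1904·0.0111/0.00123 = 1710 < 2300, so the laminar assumption holds.
Q = V·A = 0.1904·(π/4·0.0111²) = 1.843e-05 m³/s = 1.84×10^-5 m³/s.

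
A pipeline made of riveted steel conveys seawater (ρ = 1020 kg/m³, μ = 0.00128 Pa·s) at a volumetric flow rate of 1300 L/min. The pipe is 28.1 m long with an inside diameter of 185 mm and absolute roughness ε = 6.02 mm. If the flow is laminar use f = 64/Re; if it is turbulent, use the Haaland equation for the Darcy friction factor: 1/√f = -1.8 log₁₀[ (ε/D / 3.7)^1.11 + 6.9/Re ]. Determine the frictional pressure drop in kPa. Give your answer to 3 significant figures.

Q = 1300 L/min = 1300/60000 = 0.02167 m³/s.
Cross-sectional area A = πD²/4 = π(0.185)²/4 = 0.02688 m²; mean velocity V = Q/A = 0.02167/0.02688 = 0.806 m/s.
Reynolds number Re = ρVD/μ = 1020 · 0.806 · 0.185 / 0.00128 = 1.188e+05.
Re > 4000 → turbulent. Relative roughness ε/D = 0.00602/0.185 = 0.0325. Haaland: 1/√f = -1.8 log₁₀[(0.0325/3.7)^1.11 + 6.9/1.188e+05] = -1.8 log₁₀[0.00523 + 5.81e-05] = 4.099, so f = 0.05952.
Darcy-Weisbach: ΔP = f(L/D)(ρV²/2) = 0.05952·(28.1/0.185)·(1020·0.806²/2) = 0.05952·151.9·331.4 = 2996 Pa.
ΔP = 2996 Pa = 3.00 kPa.

ΔP ≈ 3.00 kPa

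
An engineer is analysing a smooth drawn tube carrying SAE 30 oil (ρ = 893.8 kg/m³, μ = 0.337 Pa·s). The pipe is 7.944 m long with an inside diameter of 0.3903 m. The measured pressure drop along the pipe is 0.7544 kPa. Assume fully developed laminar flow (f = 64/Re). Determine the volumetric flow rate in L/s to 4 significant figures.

For laminar flow, f = 64/Re with Re = ρVD/μ, so Darcy-Weisbach reduces to ΔP = 32μLV/D². Solving for V: V = ΔP·D²/(32μL) = 754.4·(0.3903)²/(32·0.337·7.944) = 1.341 m/s.
Check: Re = ρVD/μ = 893.8·1.341·0.3903/0.337 = 1389 < 2300, so the laminar assumption holds.
Q = V·A = 1.341·(π/4·0.3903²) = 0.1605 m³/s = 160.5 L/s.

Q ≈ 160.5 L/s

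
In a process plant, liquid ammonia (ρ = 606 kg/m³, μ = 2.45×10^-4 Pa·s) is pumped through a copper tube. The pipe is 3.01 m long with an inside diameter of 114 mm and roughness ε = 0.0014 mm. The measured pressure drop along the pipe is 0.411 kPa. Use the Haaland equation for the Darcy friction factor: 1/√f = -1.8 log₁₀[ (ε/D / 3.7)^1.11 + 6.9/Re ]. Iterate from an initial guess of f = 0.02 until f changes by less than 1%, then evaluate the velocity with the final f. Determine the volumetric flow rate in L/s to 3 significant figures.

Rearranging Darcy-Weisbach: V = √(2·ΔP·D/(f·L·ρ)). With ε/D = 1.4e-06/0.114 = 1.23e-05, iterate starting from f = 0.02:
  f = 0.02 → V = √(2·411·0.114/(0.02·3.01·606)) = 1.603 m/s; Re = ρVD/μ = 4.519e+05; f → 0.01343
  f = 0.01343 → V = 1.956 m/s; Re = 5.514e+05; f → 0.01299
  f = 0.01299 → V = 1.989 m/s; Re = 5.608e+05; f → 0.01295
Converged (Δf/f < 1%). With the final f = 0.01295: V = √(2·411·0.114/(0.01295·3.01·606)) = 1.992 m/s.
Q = V·A = 1.992·(π/4·0.114²) = 0.02033 m³/s = 20.3 L/s.

Q ≈ 20.3 L/s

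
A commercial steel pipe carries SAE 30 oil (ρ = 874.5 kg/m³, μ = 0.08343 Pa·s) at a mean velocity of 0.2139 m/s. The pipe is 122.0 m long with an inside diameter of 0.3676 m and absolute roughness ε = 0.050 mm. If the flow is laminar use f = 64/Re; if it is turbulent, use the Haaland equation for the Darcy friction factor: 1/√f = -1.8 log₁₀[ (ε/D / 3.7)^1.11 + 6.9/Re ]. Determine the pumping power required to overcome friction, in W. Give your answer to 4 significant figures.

P ≈ 11.70 W

Reynolds number Re = ρVD/μ = 874.5 · 0.2139 · 0.3676 / 0.0834 = 824.2.
Re < 2300 → laminar flow, so f = 64/Re = 64/824.2 = 0.07765 (the turbulent correlation is not needed).
Darcy-Weisbach: ΔP = f(L/D)(ρV²/2) = 0.07765·(122/0.3676)·(874.5·0.2139²/2) = 0.07765·331.9·20.01 = 515.6 Pa.
Q = V·A = 0.2139·0.1061 = 0.0227 m³/s.
Pumping power P = QΔP = 0.0227·515.6 = 11.704 W = 11.70 W.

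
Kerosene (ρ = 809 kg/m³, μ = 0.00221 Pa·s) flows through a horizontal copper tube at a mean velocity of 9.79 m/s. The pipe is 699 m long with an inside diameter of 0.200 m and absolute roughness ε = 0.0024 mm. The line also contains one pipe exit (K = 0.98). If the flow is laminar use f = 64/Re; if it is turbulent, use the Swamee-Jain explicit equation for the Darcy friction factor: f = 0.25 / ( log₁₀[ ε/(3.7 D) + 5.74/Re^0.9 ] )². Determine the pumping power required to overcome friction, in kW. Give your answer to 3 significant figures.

Reynolds number Re = ρVD/μ = 809 · 9.79 · 0.2 / 0.00221 = 7.168e+05.
Re > 4000 → turbulent. Relative roughness ε/D = 2.4e-06/0.2 = 1.2e-05. Swamee-Jain: f = 0.25/(log₁₀[1.2e-05/3.7 + 5.74/7.168e+05^0.9])² = 0.25/(log₁₀[3.24e-06 + 3.08e-05])² = 0.25/(-4.467)² = 0.01253.
Total minor-loss coefficient ΣK = 1·0.98 = 0.98.
ΔP = [f·L/D + ΣK]·(ρV²/2) = [0.01253·699/0.2 + 0.98]·(809·9.79²/2) = [43.78 + 0.98]·3.877e+04 = 1.735e+06 Pa.
Q = V·A = 9.79·0.03142 = 0.3076 m³/s.
Pumping power P = QΔP = 0.3076·1.735e+06 = 533700 W = 534 kW.

P ≈ 534 kW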